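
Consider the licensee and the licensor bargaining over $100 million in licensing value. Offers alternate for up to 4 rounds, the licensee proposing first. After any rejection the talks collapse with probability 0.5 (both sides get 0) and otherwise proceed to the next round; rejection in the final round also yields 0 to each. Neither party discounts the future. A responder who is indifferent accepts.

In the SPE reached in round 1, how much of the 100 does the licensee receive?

Round 4 (the licensor proposes): the licensee will accept anything ≥ 0, so the licensor offers 0 and keeps 100.
Round 3 (the licensee proposes): rejecting gives the licensor an expected 0.5 × 100 = 50; the licensee offers that and keeps 50.
Round 2 (the licensor proposes): rejecting gives the licensee an expected 0.5 × 50 = 25. The licensor offers 25 and keeps 100 − 25 = 75.
Round 1 (the licensee proposes): rejecting gives the licensor an expected 0.5 × 75 = 37.5, so the licensee offers 37.5, keeping 62.5.

62.5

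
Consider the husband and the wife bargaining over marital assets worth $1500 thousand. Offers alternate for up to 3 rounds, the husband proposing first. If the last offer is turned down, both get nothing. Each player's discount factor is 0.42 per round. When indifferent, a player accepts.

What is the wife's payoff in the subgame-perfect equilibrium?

Round 3 (the husband proposes): rejection yields 0 for the wife; the husband offers 0 and keeps 1500.
Round 2 (the wife proposes): the husband can get 1500 next round, worth 0.42 × 1500 = 630 now. The wife offers 630 and keeps 1500 − 630 = 870.
Round 1 (the husband proposes): the wife can get 870 next round, worth 0.42 × 870 = 365.4 now; the husband offers that and keeps 1134.6.

365.4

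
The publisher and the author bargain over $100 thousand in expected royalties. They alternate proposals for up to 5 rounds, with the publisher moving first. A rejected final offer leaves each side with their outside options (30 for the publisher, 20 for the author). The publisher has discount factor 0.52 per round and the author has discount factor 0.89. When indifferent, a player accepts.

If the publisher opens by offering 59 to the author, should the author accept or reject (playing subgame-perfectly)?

Round 5 (the publisher proposes): the author gets 20 if talks fail, so the publisher offers 20 and keeps 80.
Round 4 (the author proposes): the publisher can get 80 next round, worth 0.52 × 80 = 41.6 now. The author offers 41.6 and keeps 100 − 41.6 = 58.4.
Round 3 (the publisher proposes): the author can get 58.4 next round, worth 0.89 × 58.4 = 51.976 now, so the publisher offers 51.976, keeping 48.024.
Round 2 (the author proposes): the publisher can get 48.024 next round, worth 0.52 × 48.024 = 24.97248 now; the author offers that and keeps 75.02752.
So by rejecting in round 1, the author gets 75.02752 next round, worth 0.89 × 75.02752 = 66.7744928 now.
Offer 59 < 66.7744928, so the author rejects.

Reject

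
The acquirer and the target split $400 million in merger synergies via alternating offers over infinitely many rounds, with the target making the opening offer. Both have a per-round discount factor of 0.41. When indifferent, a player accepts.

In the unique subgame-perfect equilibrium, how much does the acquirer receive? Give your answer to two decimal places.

Let x be the target's share when the target proposes and y be the acquirer's share when the acquirer proposes.
The acquirer accepts iff offered ≥ 0.41·y, so x = 400 − 0.41y. Symmetrically y = 400 − 0.41x.
Substituting: x = 400 − 0.41(400 − 0.41x), giving x(1 − 0.41·0.41) = 400(1 − 0.41).
So x = 400 × 0.59 / 0.8319 ≈ 283.6879, and the acquirer receives 400 − x ≈ 116.3121.

116.31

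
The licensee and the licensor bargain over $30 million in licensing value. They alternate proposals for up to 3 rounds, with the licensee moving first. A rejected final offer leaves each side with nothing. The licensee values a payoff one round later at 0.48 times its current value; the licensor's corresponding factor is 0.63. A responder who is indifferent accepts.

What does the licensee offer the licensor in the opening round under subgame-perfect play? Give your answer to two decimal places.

Round 3 (the licensee proposes): the licensor will accept anything ≥ 0, so the licensee offers 0 and keeps 30.
Round 2 (the licensor proposes): the licensee can get 30 next round, worth 0.48 × 30 = 14.4 now. The licensor offers 14.4 and keeps 30 − 14.4 = 15.6.
Round 1 (the licensee proposes): the licensor can get 15.6 next round, worth 0.63 × 15.6 = 9.828 now; the licensee offers that and keeps 20.172.

9.83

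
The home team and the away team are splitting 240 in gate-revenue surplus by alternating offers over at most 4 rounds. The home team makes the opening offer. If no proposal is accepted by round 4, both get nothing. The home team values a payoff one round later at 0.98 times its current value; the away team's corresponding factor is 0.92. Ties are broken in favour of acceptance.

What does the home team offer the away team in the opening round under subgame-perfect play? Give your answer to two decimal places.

Solve by backward induction from round 4.
Round 4 (the away team proposes): the home team will accept anything ≥ 0, so the away team offers 0 and keeps 240.
Round 3 (the home team proposes): the away team can get 240 next round, worth 0.92 × 240 = 220.8 now; the home team offers that and keeps 19.2.
Round 2 (the away team proposes): the home team can get 19.2 next round, worth 0.98 × 19.2 = 18.816 now, so the away team offers 18.816, keeping 221.184.
Round 1 (the home team proposes): the away team can get 221.184 next round, worth 0.92 × 221.184 = 203.48928 now. The home team offers 203.48928 and keeps 240 − 203.48928 = 36.51072.

203.49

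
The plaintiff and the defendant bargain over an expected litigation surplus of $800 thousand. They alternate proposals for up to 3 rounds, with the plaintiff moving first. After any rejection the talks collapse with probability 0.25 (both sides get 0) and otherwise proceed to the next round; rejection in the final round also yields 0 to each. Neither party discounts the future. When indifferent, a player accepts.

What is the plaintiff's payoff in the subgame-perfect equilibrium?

650

Round 3 (the plaintiff proposes): the defendant will accept anything ≥ 0, so the plaintiff offers 0 and keeps 800.
Round 2 (the defendant proposes): rejecting gives the plaintiff an expected 0.75 × 800 = 600. The defendant offers 600 and keeps 800 − 600 = 200.
Round 1 (the plaintiff proposes): rejecting gives the defendant an expected 0.75 × 200 = 150; the plaintiff offers that and keeps 650.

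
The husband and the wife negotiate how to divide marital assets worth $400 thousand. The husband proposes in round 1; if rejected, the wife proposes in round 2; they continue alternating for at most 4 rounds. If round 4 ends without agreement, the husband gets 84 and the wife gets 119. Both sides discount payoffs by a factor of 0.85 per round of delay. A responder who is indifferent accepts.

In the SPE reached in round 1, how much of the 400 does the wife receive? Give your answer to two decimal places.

Round 4 (the wife proposes): the husband gets 84 if talks fail, so the wife offers 84 and keeps 316.
Round 3 (the husband proposes): the wife can get 316 next round, worth 0.85 × 316 = 268.6 now. The husband offers 268.6 and keeps 400 − 268.6 = 131.4.
Round 2 (the wife proposes): the husband can get 131.4 next round, worth 0.85 × 131.4 = 111.69 now, so the wife offers 111.69, keeping 288.31.
Round 1 (the husband proposes): the wife can get 288.31 next round, worth 0.85 × 288.31 = 245.0635 now. The husband offers 245.0635 and keeps 400 − 245.0635 = 154.9365.

245.06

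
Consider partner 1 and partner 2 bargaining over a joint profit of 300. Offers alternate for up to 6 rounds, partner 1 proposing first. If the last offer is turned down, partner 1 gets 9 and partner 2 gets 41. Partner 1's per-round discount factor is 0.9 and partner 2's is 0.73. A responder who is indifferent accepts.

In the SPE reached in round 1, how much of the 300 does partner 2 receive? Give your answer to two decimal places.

127.98

Round 6 (partner 2 proposes): partner 1 gets 9 if talks fail, so partner 2 offers 9 and keeps 291.
Round 5 (partner 1 proposes): partner 2 can get 291 next round, worth 0.73 × 291 = 212.43 now; partner 1 offers that and keeps 87.57.
Round 4 (partner 2 proposes): partner 1 can get 87.57 next round, worth 0.9 × 87.57 = 78.813 now. Partner 2 offers 78.813 and keeps 300 − 78.813 = 221.187.
Round 3 (partner 1 proposes): partner 2 can get 221.187 next round, worth 0.73 × 221.187 = 161.46651 now; partner 1 offers that and keeps 138.53349.
Round 2 (partner 2 proposes): partner 1 can get 138.53349 next round, worth 0.9 × 138.53349 = 124.680141 now; partner 2 offers that and keeps 175.319859.
Round 1 (partner 1 proposes): partner 2 can get 175.319859 next round, worth 0.73 × 175.319859 = 127.98349707 now, so partner 1 offers 127.98349707, keeping 172.01650293.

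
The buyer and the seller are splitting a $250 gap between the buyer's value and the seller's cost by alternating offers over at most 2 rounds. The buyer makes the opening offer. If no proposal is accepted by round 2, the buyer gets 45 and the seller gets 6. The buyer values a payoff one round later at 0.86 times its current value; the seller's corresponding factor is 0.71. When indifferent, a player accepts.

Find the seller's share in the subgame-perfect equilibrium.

Solve by backward induction from round 2.
Round 2 (the seller proposes): the buyer gets 45 if talks fail, so the seller offers 45 and keeps 205.
Round 1 (the buyer proposes): the seller can get 205 next round, worth 0.71 × 205 = 145.55 now, so the buyer offers 145.55, keeping 104.45.

145.55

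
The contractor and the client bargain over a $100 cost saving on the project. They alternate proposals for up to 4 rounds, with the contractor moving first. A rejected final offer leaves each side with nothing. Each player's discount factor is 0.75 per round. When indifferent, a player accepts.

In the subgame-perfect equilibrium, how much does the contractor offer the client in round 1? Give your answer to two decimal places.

Solve by backward induction from round 4.
Round 4 (the client proposes): rejection yields 0 for the contractor; the client offers 0 and keeps 100.
Round 3 (the contractor proposes): the client can get 100 next round, worth 0.75 × 100 = 75 now, so the contractor offers 75, keeping 25.
Round 2 (the client proposes): the contractor can get 25 next round, worth 0.75 × 25 = 18.75 now; the client offers that and keeps 81.25.
Round 1 (the contractor proposes): the client can get 81.25 next round, worth 0.75 × 81.25 = 60.9375 now; the contractor offers that and keeps 39.0625.

60.94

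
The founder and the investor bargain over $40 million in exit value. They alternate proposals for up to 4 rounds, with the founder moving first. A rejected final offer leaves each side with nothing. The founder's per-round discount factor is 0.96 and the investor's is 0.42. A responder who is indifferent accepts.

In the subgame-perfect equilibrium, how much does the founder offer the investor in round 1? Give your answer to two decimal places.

Round 4 (the investor proposes): rejection yields 0 for the founder; the investor offers 0 and keeps 40.
Round 3 (the founder proposes): the investor can get 40 next round, worth 0.42 × 40 = 16.8 now, so the founder offers 16.8, keeping 23.2.
Round 2 (the investor proposes): the founder can get 23.2 next round, worth 0.96 × 23.2 = 22.272 now; the investor offers that and keeps 17.728.
Round 1 (the founder proposes): the investor can get 17.728 next round, worth 0.42 × 17.728 = 7.44576 now. The founder offers 7.44576 and keeps 40 − 7.44576 = 32.55424.

7.45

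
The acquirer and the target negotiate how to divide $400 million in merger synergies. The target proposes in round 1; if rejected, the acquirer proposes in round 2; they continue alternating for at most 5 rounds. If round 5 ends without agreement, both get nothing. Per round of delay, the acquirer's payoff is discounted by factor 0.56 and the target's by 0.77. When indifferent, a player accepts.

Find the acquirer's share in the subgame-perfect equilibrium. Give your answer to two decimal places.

Solve by backward induction from round 5.
Round 5 (the target proposes): the acquirer will accept anything ≥ 0, so the target offers 0 and keeps 400.
Round 4 (the acquirer proposes): the target can get 400 next round, worth 0.77 × 400 = 308 now. The acquirer offers 308 and keeps 400 − 308 = 92.
Round 3 (the target proposes): the acquirer can get 92 next round, worth 0.56 × 92 = 51.52 now. The target offers 51.52 and keeps 400 − 51.52 = 348.48.
Round 2 (the acquirer proposes): the target can get 348.48 next round, worth 0.77 × 348.48 = 268.3296 now. The acquirer offers 268.3296 and keeps 400 − 268.3296 = 131.6704.
Round 1 (the target proposes): the acquirer can get 131.6704 next round, worth 0.56 × 131.6704 = 73.735424 now. The target offers 73.735424 and keeps 400 − 73.735424 = 326.264576.

73.74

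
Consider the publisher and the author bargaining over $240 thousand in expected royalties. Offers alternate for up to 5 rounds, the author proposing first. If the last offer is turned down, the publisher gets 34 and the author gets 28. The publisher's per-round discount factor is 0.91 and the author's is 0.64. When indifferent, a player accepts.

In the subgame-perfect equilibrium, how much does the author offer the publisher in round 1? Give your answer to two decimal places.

Round 5 (the author proposes): the publisher gets 34 if talks fail, so the author offers 34 and keeps 206.
Round 4 (the publisher proposes): the author can get 206 next round, worth 0.64 × 206 = 131.84 now; the publisher offers that and keeps 108.16.
Round 3 (the author proposes): the publisher can get 108.16 next round, worth 0.91 × 108.16 = 98.4256 now; the author offers that and keeps 141.5744.
Round 2 (the publisher proposes): the author can get 141.5744 next round, worth 0.64 × 141.5744 = 90.607616 now; the publisher offers that and keeps 149.392384.
Round 1 (the author proposes): the publisher can get 149.392384 next round, worth 0.91 × 149.392384 = 135.94706944 now, so the author offers 135.94706944, keeping 104.05293056.

135.95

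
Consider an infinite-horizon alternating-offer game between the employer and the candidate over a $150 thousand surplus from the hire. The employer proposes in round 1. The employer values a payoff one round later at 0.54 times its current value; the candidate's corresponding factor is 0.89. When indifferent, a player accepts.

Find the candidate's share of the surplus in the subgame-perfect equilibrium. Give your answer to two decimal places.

118.23

In a stationary SPE each proposer offers the other exactly their discounted continuation value.
If the employer keeps x when proposing and the candidate keeps y when proposing, then x = 150 − 0.89y and y = 150 − 0.54x.
Solving: x = 150(1 − 0.89) / (1 − 0.54·0.89) = 16.5 / 0.5194 ≈ 31.7674.
The candidate gets 150 − 31.7674 ≈ 118.2326.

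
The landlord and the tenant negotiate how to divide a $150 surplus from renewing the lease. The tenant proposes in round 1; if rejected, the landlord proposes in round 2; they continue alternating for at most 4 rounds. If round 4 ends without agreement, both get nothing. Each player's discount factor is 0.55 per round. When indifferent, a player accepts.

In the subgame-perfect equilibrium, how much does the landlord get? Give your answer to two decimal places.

Round 4 (the landlord proposes): rejection yields 0 for the tenant; the landlord offers 0 and keeps 150.
Round 3 (the tenant proposes): the landlord can get 150 next round, worth 0.55 × 150 = 82.5 now; the tenant offers that and keeps 67.5.
Round 2 (the landlord proposes): the tenant can get 67.5 next round, worth 0.55 × 67.5 = 37.125 now, so the landlord offers 37.125, keeping 112.875.
Round 1 (the tenant proposes): the landlord can get 112.875 next round, worth 0.55 × 112.875 = 62.08125 now, so the tenant offers 62.08125, keeping 87.91875.

62.08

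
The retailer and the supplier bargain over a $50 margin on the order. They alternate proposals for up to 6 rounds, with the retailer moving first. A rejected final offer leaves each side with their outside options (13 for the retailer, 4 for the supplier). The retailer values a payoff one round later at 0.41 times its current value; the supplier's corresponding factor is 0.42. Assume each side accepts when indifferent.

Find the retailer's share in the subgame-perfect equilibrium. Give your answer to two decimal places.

35.02

Round 6 (the supplier proposes): the retailer gets 13 if talks fail, so the supplier offers 13 and keeps 37.
Round 5 (the retailer proposes): the supplier can get 37 next round, worth 0.42 × 37 = 15.54 now. The retailer offers 15.54 and keeps 50 − 15.54 = 34.46.
Round 4 (the supplier proposes): the retailer can get 34.46 next round, worth 0.41 × 34.46 = 14.1286 now. The supplier offers 14.1286 and keeps 50 − 14.1286 = 35.8714.
Round 3 (the retailer proposes): the supplier can get 35.8714 next round, worth 0.42 × 35.8714 = 15.065988 now, so the retailer offers 15.065988, keeping 34.934012.
Round 2 (the supplier proposes): the retailer can get 34.934012 next round, worth 0.41 × 34.934012 = 14.32294492 now. The supplier offers 14.32294492 and keeps 50 − 14.32294492 = 35.67705508.
Round 1 (the retailer proposes): the supplier can get 35.67705508 next round, worth 0.42 × 35.67705508 = 14.9843631336 now. The retailer offers 14.9843631336 and keeps 50 − 14.9843631336 = 35.0156368664.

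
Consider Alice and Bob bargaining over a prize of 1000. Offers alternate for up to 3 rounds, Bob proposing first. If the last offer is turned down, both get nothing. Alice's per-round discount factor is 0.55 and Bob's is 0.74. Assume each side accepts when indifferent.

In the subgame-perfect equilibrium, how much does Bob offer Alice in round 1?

143

By backward induction:
Round 3 (Bob proposes): rejection yields 0 for Alice; Bob offers 0 and keeps 1000.
Round 2 (Alice proposes): Bob can get 1000 next round, worth 0.74 × 1000 = 740 now; Alice offers that and keeps 260.
Round 1 (Bob proposes): Alice can get 260 next round, worth 0.55 × 260 = 143 now; Bob offers that and keeps 857.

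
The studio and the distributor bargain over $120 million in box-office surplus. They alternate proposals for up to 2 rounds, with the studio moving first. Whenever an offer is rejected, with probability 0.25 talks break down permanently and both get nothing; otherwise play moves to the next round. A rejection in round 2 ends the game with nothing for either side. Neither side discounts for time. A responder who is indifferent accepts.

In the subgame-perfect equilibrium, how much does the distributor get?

Round 2 (the distributor proposes): rejection yields 0 for the studio; the distributor offers 0 and keeps 120.
Round 1 (the studio proposes): rejecting gives the distributor an expected 0.75 × 120 = 90. The studio offers 90 and keeps 120 − 90 = 30.

90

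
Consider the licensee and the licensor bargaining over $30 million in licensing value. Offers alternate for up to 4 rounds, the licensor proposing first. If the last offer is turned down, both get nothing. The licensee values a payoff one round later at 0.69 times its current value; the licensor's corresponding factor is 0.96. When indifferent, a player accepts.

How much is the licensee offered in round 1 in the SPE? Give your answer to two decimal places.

Round 4 (the licensee proposes): the licensor will accept anything ≥ 0, so the licensee offers 0 and keeps 30.
Round 3 (the licensor proposes): the licensee can get 30 next round, worth 0.69 × 30 = 20.7 now. The licensor offers 20.7 and keeps 30 − 20.7 = 9.3.
Round 2 (the licensee proposes): the licensor can get 9.3 next round, worth 0.96 × 9.3 = 8.928 now; the licensee offers that and keeps 21.072.
Round 1 (the licensor proposes): the licensee can get 21.072 next round, worth 0.69 × 21.072 = 14.53968 now; the licensor offers that and keeps 15.46032.

14.54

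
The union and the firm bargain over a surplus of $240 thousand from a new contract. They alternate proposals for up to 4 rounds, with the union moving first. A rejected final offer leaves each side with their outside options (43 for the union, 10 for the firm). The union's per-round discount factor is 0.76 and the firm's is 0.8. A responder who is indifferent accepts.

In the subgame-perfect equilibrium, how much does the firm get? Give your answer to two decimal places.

141.90

Round 4 (the firm proposes): the union gets 43 if talks fail, so the firm offers 43 and keeps 197.
Round 3 (the union proposes): the firm can get 197 next round, worth 0.8 × 197 = 157.6 now, so the union offers 157.6, keeping 82.4.
Round 2 (the firm proposes): the union can get 82.4 next round, worth 0.76 × 82.4 = 62.624 now. The firm offers 62.624 and keeps 240 − 62.624 = 177.376.
Round 1 (the union proposes): the firm can get 177.376 next round, worth 0.8 × 177.376 = 141.9008 now. The union offers 141.9008 and keeps 240 − 141.9008 = 98.0992.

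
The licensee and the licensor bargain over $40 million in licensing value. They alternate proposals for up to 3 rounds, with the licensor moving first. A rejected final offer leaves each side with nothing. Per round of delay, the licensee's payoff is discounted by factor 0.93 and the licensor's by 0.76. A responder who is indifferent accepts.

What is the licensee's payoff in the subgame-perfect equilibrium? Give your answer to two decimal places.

8.93

Round 3 (the licensor proposes): the licensee will accept anything ≥ 0, so the licensor offers 0 and keeps 40.
Round 2 (the licensee proposes): the licensor can get 40 next round, worth 0.76 × 40 = 30.4 now; the licensee offers that and keeps 9.6.
Round 1 (the licensor proposes): the licensee can get 9.6 next round, worth 0.93 × 9.6 = 8.928 now, so the licensor offers 8.928, keeping 31.072.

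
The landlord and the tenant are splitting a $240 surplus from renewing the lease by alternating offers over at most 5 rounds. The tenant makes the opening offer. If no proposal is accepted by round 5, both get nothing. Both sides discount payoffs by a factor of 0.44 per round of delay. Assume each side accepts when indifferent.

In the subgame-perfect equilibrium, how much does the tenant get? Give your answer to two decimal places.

Round 5 (the tenant proposes): the landlord will accept anything ≥ 0, so the tenant offers 0 and keeps 240.
Round 4 (the landlord proposes): the tenant can get 240 next round, worth 0.44 × 240 = 105.6 now; the landlord offers that and keeps 134.4.
Round 3 (the tenant proposes): the landlord can get 134.4 next round, worth 0.44 × 134.4 = 59.136 now, so the tenant offers 59.136, keeping 180.864.
Round 2 (the landlord proposes): the tenant can get 180.864 next round, worth 0.44 × 180.864 = 79.58016 now, so the landlord offers 79.58016, keeping 160.41984.
Round 1 (the tenant proposes): the landlord can get 160.41984 next round, worth 0.44 × 160.41984 = 70.5847296 now; the tenant offers that and keeps 169.4152704.

169.42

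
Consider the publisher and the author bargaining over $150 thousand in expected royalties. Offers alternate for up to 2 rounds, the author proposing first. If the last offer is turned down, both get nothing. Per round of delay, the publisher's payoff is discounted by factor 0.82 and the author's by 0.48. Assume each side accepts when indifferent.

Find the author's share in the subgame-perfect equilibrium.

27

Work backward from the last round.
Round 2 (the publisher proposes): the author will accept anything ≥ 0, so the publisher offers 0 and keeps 150.
Round 1 (the author proposes): the publisher can get 150 next round, worth 0.82 × 150 = 123 now; the author offers that and keeps 27.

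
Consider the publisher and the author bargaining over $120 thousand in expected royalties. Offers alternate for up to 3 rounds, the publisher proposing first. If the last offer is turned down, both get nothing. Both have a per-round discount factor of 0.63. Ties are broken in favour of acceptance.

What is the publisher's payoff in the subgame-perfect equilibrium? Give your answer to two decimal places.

Round 3 (the publisher proposes): rejection yields 0 for the author; the publisher offers 0 and keeps 120.
Round 2 (the author proposes): the publisher can get 120 next round, worth 0.63 × 120 = 75.6 now; the author offers that and keeps 44.4.
Round 1 (the publisher proposes): the author can get 44.4 next round, worth 0.63 × 44.4 = 27.972 now. The publisher offers 27.972 and keeps 120 − 27.972 = 92.028.

92.03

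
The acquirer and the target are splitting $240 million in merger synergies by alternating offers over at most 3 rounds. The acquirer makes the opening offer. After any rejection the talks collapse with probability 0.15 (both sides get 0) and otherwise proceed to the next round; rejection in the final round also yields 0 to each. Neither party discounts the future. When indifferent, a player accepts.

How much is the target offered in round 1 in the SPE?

30.6

Round 3 (the acquirer proposes): the target will accept anything ≥ 0, so the acquirer offers 0 and keeps 240.
Round 2 (the target proposes): rejecting gives the acquirer an expected 0.85 × 240 = 204; the target offers that and keeps 36.
Round 1 (the acquirer proposes): rejecting gives the target an expected 0.85 × 36 = 30.6; the acquirer offers that and keeps 209.4.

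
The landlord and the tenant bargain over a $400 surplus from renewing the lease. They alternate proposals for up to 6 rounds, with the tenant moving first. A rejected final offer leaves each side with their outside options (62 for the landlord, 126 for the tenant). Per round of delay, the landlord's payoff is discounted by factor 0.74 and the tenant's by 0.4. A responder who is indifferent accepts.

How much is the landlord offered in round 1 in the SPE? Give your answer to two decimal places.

247.93

Solve by backward induction from round 6.
Round 6 (the landlord proposes): the tenant gets 126 if talks fail, so the landlord offers 126 and keeps 274.
Round 5 (the tenant proposes): the landlord can get 274 next round, worth 0.74 × 274 = 202.76 now, so the tenant offers 202.76, keeping 197.24.
Round 4 (the landlord proposes): the tenant can get 197.24 next round, worth 0.4 × 197.24 = 78.896 now. The landlord offers 78.896 and keeps 400 − 78.896 = 321.104.
Round 3 (the tenant proposes): the landlord can get 321.104 next round, worth 0.74 × 321.104 = 237.61696 now, so the tenant offers 237.61696, keeping 162.38304.
Round 2 (the landlord proposes): the tenant can get 162.38304 next round, worth 0.4 × 162.38304 = 64.953216 now. The landlord offers 64.953216 and keeps 400 − 64.953216 = 335.046784.
Round 1 (the tenant proposes): the landlord can get 335.046784 next round, worth 0.74 × 335.046784 = 247.93462016 now, so the tenant offers 247.93462016, keeping 152.06537984.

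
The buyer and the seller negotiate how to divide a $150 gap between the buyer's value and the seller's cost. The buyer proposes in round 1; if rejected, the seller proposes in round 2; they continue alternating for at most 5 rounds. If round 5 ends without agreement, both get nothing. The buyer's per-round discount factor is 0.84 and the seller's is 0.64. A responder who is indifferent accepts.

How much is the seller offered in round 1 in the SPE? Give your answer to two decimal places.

23.62

By backward induction:
Round 5 (the buyer proposes): the seller will accept anything ≥ 0, so the buyer offers 0 and keeps 150.
Round 4 (the seller proposes): the buyer can get 150 next round, worth 0.84 × 150 = 126 now, so the seller offers 126, keeping 24.
Round 3 (the buyer proposes): the seller can get 24 next round, worth 0.64 × 24 = 15.36 now; the buyer offers that and keeps 134.64.
Round 2 (the seller proposes): the buyer can get 134.64 next round, worth 0.84 × 134.64 = 113.0976 now. The seller offers 113.0976 and keeps 150 − 113.0976 = 36.9024.
Round 1 (the buyer proposes): the seller can get 36.9024 next round, worth 0.64 × 36.9024 = 23.617536 now, so the buyer offers 23.617536, keeping 126.382464.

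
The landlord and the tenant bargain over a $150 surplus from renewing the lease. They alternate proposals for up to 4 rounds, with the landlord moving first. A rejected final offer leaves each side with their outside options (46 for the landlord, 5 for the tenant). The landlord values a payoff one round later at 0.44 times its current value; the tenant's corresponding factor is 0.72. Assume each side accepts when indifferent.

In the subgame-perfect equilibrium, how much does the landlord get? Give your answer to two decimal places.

65.80

By backward induction:
Round 4 (the tenant proposes): the landlord gets 46 if talks fail, so the tenant offers 46 and keeps 104.
Round 3 (the landlord proposes): the tenant can get 104 next round, worth 0.72 × 104 = 74.88 now; the landlord offers that and keeps 75.12.
Round 2 (the tenant proposes): the landlord can get 75.12 next round, worth 0.44 × 75.12 = 33.0528 now, so the tenant offers 33.0528, keeping 116.9472.
Round 1 (the landlord proposes): the tenant can get 116.9472 next round, worth 0.72 × 116.9472 = 84.201984 now, so the landlord offers 84.201984, keeping 65.798016.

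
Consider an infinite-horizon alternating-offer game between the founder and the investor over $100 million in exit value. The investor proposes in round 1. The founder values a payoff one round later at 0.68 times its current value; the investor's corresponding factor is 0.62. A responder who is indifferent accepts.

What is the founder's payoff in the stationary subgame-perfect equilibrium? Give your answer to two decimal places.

In a stationary SPE each proposer offers the other exactly their discounted continuation value.
If the investor keeps x when proposing and the founder keeps y when proposing, then x = 100 − 0.68y and y = 100 − 0.62x.
Solving: x = 100(1 − 0.68) / (1 − 0.62·0.68) = 32 / 0.5784 ≈ 55.3250.
The founder gets 100 − 55.3250 ≈ 44.6750.

44.67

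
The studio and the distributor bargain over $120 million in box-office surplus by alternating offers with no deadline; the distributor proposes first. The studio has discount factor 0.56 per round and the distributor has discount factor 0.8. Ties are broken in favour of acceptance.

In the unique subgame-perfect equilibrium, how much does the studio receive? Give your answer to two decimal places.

In a stationary SPE each proposer offers the other exactly their discounted continuation value.
If the distributor keeps x when proposing and the studio keeps y when proposing, then x = 120 − 0.56y and y = 120 − 0.8x.
Solving: x = 120(1 − 0.56) / (1 − 0.8·0.56) = 52.8 / 0.552 ≈ 95.6522.
The studio gets 120 − 95.6522 ≈ 24.3478.

24.35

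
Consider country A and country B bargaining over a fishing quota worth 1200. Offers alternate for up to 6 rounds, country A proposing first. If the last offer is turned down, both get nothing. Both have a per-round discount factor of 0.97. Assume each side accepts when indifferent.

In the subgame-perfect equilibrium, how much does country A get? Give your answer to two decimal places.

101.74

Round 6 (country B proposes): rejection yields 0 for country A; country B offers 0 and keeps 1200.
Round 5 (country A proposes): country B can get 1200 next round, worth 0.97 × 1200 = 1164 now; country A offers that and keeps 36.
Round 4 (country B proposes): country A can get 36 next round, worth 0.97 × 36 = 34.92 now. Country B offers 34.92 and keeps 1200 − 34.92 = 1165.08.
Round 3 (country A proposes): country B can get 1165.08 next round, worth 0.97 × 1165.08 = 1130.1276 now, so country A offers 1130.1276, keeping 69.8724.
Round 2 (country B proposes): country A can get 69.8724 next round, worth 0.97 × 69.8724 = 67.776228 now; country B offers that and keeps 1132.223772.
Round 1 (country A proposes): country B can get 1132.223772 next round, worth 0.97 × 1132.223772 = 1098.25705884 now. Country A offers 1098.25705884 and keeps 1200 − 1098.25705884 = 101.74294116.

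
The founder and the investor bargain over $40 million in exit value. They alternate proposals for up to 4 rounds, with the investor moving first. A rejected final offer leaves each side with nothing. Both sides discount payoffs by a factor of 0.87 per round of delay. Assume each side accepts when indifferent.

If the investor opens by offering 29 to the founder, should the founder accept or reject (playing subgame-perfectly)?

Reject

Round 4 (the founder proposes): rejection yields 0 for the investor; the founder offers 0 and keeps 40.
Round 3 (the investor proposes): the founder can get 40 next round, worth 0.87 × 40 = 34.8 now. The investor offers 34.8 and keeps 40 − 34.8 = 5.2.
Round 2 (the founder proposes): the investor can get 5.2 next round, worth 0.87 × 5.2 = 4.524 now. The founder offers 4.524 and keeps 40 − 4.524 = 35.476.
So by rejecting in round 1, the founder gets 35.476 next round, worth 0.87 × 35.476 = 30.86412 now.
Offer 29 < 30.86412, so the founder rejects.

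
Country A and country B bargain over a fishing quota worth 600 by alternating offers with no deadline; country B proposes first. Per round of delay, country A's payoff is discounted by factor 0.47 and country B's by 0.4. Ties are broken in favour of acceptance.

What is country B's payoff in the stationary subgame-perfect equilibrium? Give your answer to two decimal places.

Let x be country B's share when country B proposes and y be country A's share when country A proposes.
Country A accepts iff offered ≥ 0.47·y, so x = 600 − 0.47y. Symmetrically y = 600 − 0.4x.
Substituting: x = 600 − 0.47(600 − 0.4x), giving x(1 − 0.4·0.47) = 600(1 − 0.47).
So x = 600 × 0.53 / 0.812 ≈ 391.6256, and country A receives 600 − x ≈ 208.3744.

391.63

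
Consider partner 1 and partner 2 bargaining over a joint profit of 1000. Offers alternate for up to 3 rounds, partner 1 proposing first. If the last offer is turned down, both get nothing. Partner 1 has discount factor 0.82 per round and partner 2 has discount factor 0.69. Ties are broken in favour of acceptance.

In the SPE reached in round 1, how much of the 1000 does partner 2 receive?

Work backward from the last round.
Round 3 (partner 1 proposes): partner 2 will accept anything ≥ 0, so partner 1 offers 0 and keeps 1000.
Round 2 (partner 2 proposes): partner 1 can get 1000 next round, worth 0.82 × 1000 = 820 now. Partner 2 offers 820 and keeps 1000 − 820 = 180.
Round 1 (partner 1 proposes): partner 2 can get 180 next round, worth 0.69 × 180 = 124.2 now, so partner 1 offers 124.2, keeping 875.8.

124.2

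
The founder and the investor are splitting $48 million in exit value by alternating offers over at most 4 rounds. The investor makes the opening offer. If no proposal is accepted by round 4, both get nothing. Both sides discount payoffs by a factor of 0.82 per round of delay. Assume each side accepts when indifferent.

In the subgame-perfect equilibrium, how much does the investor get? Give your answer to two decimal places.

14.45

Round 4 (the founder proposes): the investor will accept anything ≥ 0, so the founder offers 0 and keeps 48.
Round 3 (the investor proposes): the founder can get 48 next round, worth 0.82 × 48 = 39.36 now. The investor offers 39.36 and keeps 48 − 39.36 = 8.64.
Round 2 (the founder proposes): the investor can get 8.64 next round, worth 0.82 × 8.64 = 7.0848 now. The founder offers 7.0848 and keeps 48 − 7.0848 = 40.9152.
Round 1 (the investor proposes): the founder can get 40.9152 next round, worth 0.82 × 40.9152 = 33.550464 now; the investor offers that and keeps 14.449536.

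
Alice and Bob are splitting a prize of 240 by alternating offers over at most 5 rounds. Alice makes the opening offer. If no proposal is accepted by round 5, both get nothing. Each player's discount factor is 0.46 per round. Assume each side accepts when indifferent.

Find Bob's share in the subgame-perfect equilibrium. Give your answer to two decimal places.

72.23

Round 5 (Alice proposes): Bob will accept anything ≥ 0, so Alice offers 0 and keeps 240.
Round 4 (Bob proposes): Alice can get 240 next round, worth 0.46 × 240 = 110.4 now; Bob offers that and keeps 129.6.
Round 3 (Alice proposes): Bob can get 129.6 next round, worth 0.46 × 129.6 = 59.616 now. Alice offers 59.616 and keeps 240 − 59.616 = 180.384.
Round 2 (Bob proposes): Alice can get 180.384 next round, worth 0.46 × 180.384 = 82.97664 now. Bob offers 82.97664 and keeps 240 − 82.97664 = 157.02336.
Round 1 (Alice proposes): Bob can get 157.02336 next round, worth 0.46 × 157.02336 = 72.2307456 now; Alice offers that and keeps 167.7692544.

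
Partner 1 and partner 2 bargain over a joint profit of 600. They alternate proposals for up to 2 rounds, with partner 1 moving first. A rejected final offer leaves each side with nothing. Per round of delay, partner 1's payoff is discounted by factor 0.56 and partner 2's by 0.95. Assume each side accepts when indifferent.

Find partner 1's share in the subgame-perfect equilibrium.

30

Round 2 (partner 2 proposes): partner 1 will accept anything ≥ 0, so partner 2 offers 0 and keeps 600.
Round 1 (partner 1 proposes): partner 2 can get 600 next round, worth 0.95 × 600 = 570 now; partner 1 offers that and keeps 30.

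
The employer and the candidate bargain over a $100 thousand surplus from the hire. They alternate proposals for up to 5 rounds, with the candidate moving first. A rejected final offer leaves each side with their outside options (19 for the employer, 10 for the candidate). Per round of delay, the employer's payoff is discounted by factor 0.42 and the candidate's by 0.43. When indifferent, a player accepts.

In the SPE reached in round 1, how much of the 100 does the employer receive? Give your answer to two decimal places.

28.88

Round 5 (the candidate proposes): the employer gets 19 if talks fail, so the candidate offers 19 and keeps 81.
Round 4 (the employer proposes): the candidate can get 81 next round, worth 0.43 × 81 = 34.83 now. The employer offers 34.83 and keeps 100 − 34.83 = 65.17.
Round 3 (the candidate proposes): the employer can get 65.17 next round, worth 0.42 × 65.17 = 27.3714 now. The candidate offers 27.3714 and keeps 100 − 27.3714 = 72.6286.
Round 2 (the employer proposes): the candidate can get 72.6286 next round, worth 0.43 × 72.6286 = 31.230298 now, so the employer offers 31.230298, keeping 68.769702.
Round 1 (the candidate proposes): the employer can get 68.769702 next round, worth 0.42 × 68.769702 = 28.88327484 now. The candidate offers 28.88327484 and keeps 100 − 28.88327484 = 71.11672516.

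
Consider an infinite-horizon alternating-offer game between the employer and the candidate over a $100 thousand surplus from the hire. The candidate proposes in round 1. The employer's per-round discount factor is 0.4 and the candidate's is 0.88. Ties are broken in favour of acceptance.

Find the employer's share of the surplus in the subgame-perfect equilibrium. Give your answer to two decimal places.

7.41

When the candidate proposes, the employer accepts any offer worth at least 0.4 times what the employer would get by proposing next round; and vice versa.
This gives x = 100 − 0.4y and y = 100 − 0.88x, where x and y are each side's share when it proposes.
Hence (1 − 0.4·0.88)x = 100(1 − 0.4), i.e. 0.648·x = 60.
x ≈ 92.5926; the employer's share is 100 − x ≈ 7.4074.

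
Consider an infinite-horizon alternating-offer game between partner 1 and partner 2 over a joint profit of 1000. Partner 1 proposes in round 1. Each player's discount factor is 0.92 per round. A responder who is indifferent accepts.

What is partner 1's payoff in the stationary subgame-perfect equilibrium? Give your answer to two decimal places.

520.83

In a stationary SPE each proposer offers the other exactly their discounted continuation value.
If partner 1 keeps x when proposing and partner 2 keeps y when proposing, then x = 1000 − 0.92y and y = 1000 − 0.92x.
Solving: x = 1000(1 − 0.92) / (1 − 0.92·0.92) = 80 / 0.1536 ≈ 520.8333.
Partner 2 gets 1000 − 520.8333 ≈ 479.1667.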